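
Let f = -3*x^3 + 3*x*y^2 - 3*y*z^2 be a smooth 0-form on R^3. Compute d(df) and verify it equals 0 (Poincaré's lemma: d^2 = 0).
d(df) = 0

Step 1: df = sum_i (∂f/∂x_i) dx_i = (-9*x^2 + 3*y^2) dx + (6*x*y - 3*z^2) dy + (-6*y*z) dz.
Step 2: Apply d again. Using the 1-form formula, the coefficient of dx ∧ dy in d(df) is ∂^2 f/∂x ∂y - ∂^2 f/∂y ∂x = (6*y) - (6*y) = 0 (equality of mixed partials for smooth f).
Similarly for dx ∧ dz and dy ∧ dz — all coefficients vanish. So d(df) = 0.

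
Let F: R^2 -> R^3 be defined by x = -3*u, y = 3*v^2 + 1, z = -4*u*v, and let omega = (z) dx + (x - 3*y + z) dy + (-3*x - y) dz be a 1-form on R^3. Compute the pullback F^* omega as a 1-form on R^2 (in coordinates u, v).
F^* omega = (4*v*(-6*u + 3*v^2 + 1)) du + (-36*u^2 - 12*u*v^2 - 18*u*v + 4*u - 54*v^3 - 18*v) dv

Using F^*(f dg) = (f ∘ F) d(g ∘ F), substitute each coordinate x_i by F_i(u, v) in f_i, and replace dx_i by d F_i = (∂F_i/∂u) du + (∂F_i/∂v) dv.
  For the x component: f_1(F) = -4*u*v; d F_1 = (-3) du + (0) dv
  For the y component: f_2(F) = -4*u*v - 3*u - 9*v^2 - 3; d F_2 = (0) du + (6*v) dv
  For the z component: f_3(F) = 9*u - 3*v^2 - 1; d F_3 = (-4*v) du + (-4*u) dv
Combining and collecting du, dv coefficients:
  coeff of du: 4*v*(-6*u + 3*v^2 + 1)
  coeff of dv: -36*u^2 - 12*u*v^2 - 18*u*v + 4*u - 54*v^3 - 18*v
F^* omega = (4*v*(-6*u + 3*v^2 + 1)) du + (-36*u^2 - 12*u*v^2 - 18*u*v + 4*u - 54*v^3 - 18*v) dv.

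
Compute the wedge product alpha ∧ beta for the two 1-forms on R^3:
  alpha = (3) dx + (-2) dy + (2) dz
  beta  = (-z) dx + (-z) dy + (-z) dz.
alpha ∧ beta = (-5*z) dx ∧ dy + (-z) dx ∧ dz + (4*z) dy ∧ dz

Distribute the wedge, using dx_i ∧ dx_j = -dx_j ∧ dx_i and dx_i ∧ dx_i = 0. For each pair (i, j) with i < j, the coefficient of dx_i ∧ dx_j in alpha ∧ beta is (alpha_i * beta_j - alpha_j * beta_i). Collecting: alpha ∧ beta = (-5*z) dx ∧ dy + (-z) dx ∧ dz + (4*z) dy ∧ dz.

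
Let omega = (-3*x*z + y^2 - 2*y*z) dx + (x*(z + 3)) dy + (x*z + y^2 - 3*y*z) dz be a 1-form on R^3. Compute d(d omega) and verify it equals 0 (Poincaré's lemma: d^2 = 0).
d(d omega) = 0

Step 1: d omega = sum_{i<j} (∂f_j/∂x_i - ∂f_i/∂x_j) dx_i ∧ dx_j:
  coeff of dx ∧ dy: -2*y + 3*z + 3
  coeff of dx ∧ dz: 3*x + 2*y + z
  coeff of dy ∧ dz: -x + 2*y - 3*z
Step 2: Apply d again to each 2-form coefficient. The only possible 3-form in R^3 is dx ∧ dy ∧ dz, with coefficient
  ∂(coeff of dy∧dz)/∂x - ∂(coeff of dx∧dz)/∂y + ∂(coeff of dx∧dy)/∂z
  = ∂/∂x (-x + 2*y - 3*z) - ∂/∂y (3*x + 2*y + z) + ∂/∂z (-2*y + 3*z + 3).
Each of these terms simplifies to sums of mixed partials that cancel in pairs. The result is 0 (by equality of mixed partials for smooth functions — Schwarz / Clairaut).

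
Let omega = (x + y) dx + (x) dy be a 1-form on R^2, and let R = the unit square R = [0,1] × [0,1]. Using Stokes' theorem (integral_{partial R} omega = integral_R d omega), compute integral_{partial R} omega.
integral_(partial R) omega = 0

Stokes: integral_partial_R omega = integral_R d omega with d omega = (∂Q/∂x - ∂P/∂y) dx ∧ dy.
  ∂Q/∂x = 1
  ∂P/∂y = 1
  integrand = ∂Q/∂x - ∂P/∂y = 0.
Integrating over R: integral_0^1 integral_0^1 (0) dx dy = 0.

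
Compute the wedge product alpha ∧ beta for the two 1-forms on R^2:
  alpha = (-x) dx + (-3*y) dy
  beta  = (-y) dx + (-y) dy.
alpha ∧ beta = (y*(x - 3*y)) dx ∧ dy

Distribute the wedge, using dx_i ∧ dx_j = -dx_j ∧ dx_i and dx_i ∧ dx_i = 0. For each pair (i, j) with i < j, the coefficient of dx_i ∧ dx_j in alpha ∧ beta is (alpha_i * beta_j - alpha_j * beta_i). Collecting: alpha ∧ beta = (y*(x - 3*y)) dx ∧ dy.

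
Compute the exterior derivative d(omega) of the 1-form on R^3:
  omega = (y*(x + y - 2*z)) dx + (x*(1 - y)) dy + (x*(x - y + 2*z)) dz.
d(omega) = (-x - 3*y + 2*z + 1) dx ∧ dy + (2*x + y + 2*z) dx ∧ dz + (-x) dy ∧ dz

For a 1-form omega = sum_i f_i dx_i, the exterior derivative is
  d(omega) = sum_{i < j} (∂f_j/∂x_i - ∂f_i/∂x_j) dx_i ∧ dx_j.
  coefficient of dx ∧ dy: ∂f_2/∂x - ∂f_1/∂y = ∂(x*(1 - y))/∂x - ∂(y*(x + y - 2*z))/∂y = -x - 3*y + 2*z + 1
  coefficient of dx ∧ dz: ∂f_3/∂x - ∂f_1/∂z = ∂(x*(x - y + 2*z))/∂x - ∂(y*(x + y - 2*z))/∂z = 2*x + y + 2*z
  coefficient of dy ∧ dz: ∂f_3/∂y - ∂f_2/∂z = ∂(x*(x - y + 2*z))/∂y - ∂(x*(1 - y))/∂z = -x
Assembling: d(omega) = (-x - 3*y + 2*z + 1) dx ∧ dy + (2*x + y + 2*z) dx ∧ dz + (-x) dy ∧ dz.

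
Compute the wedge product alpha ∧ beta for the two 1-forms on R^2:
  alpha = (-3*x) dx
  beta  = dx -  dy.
alpha ∧ beta = (3*x) dx ∧ dy

Distribute the wedge, using dx_i ∧ dx_j = -dx_j ∧ dx_i and dx_i ∧ dx_i = 0. For each pair (i, j) with i < j, the coefficient of dx_i ∧ dx_j in alpha ∧ beta is (alpha_i * beta_j - alpha_j * beta_i). Collecting: alpha ∧ beta = (3*x) dx ∧ dy.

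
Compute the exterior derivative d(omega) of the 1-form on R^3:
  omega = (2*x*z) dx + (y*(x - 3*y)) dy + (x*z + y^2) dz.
d(omega) = (y) dx ∧ dy + (-2*x + z) dx ∧ dz + (2*y) dy ∧ dz

For a 1-form omega = sum_i f_i dx_i, the exterior derivative is
  d(omega) = sum_{i < j} (∂f_j/∂x_i - ∂f_i/∂x_j) dx_i ∧ dx_j.
  coefficient of dx ∧ dy: ∂f_2/∂x - ∂f_1/∂y = ∂(y*(x - 3*y))/∂x - ∂(2*x*z)/∂y = y
  coefficient of dx ∧ dz: ∂f_3/∂x - ∂f_1/∂z = ∂(x*z + y^2)/∂x - ∂(2*x*z)/∂z = -2*x + z
  coefficient of dy ∧ dz: ∂f_3/∂y - ∂f_2/∂z = ∂(x*z + y^2)/∂y - ∂(y*(x - 3*y))/∂z = 2*y
Assembling: d(omega) = (y) dx ∧ dy + (-2*x + z) dx ∧ dz + (2*y) dy ∧ dz.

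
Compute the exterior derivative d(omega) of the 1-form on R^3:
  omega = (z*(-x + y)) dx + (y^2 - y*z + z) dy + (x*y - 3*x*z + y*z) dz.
d(omega) = (-z) dx ∧ dy + (x - 3*z) dx ∧ dz + (x + y + z - 1) dy ∧ dz

For a 1-form omega = sum_i f_i dx_i, the exterior derivative is
  d(omega) = sum_{i < j} (∂f_j/∂x_i - ∂f_i/∂x_j) dx_i ∧ dx_j.
  coefficient of dx ∧ dy: ∂f_2/∂x - ∂f_1/∂y = ∂(y^2 - y*z + z)/∂x - ∂(z*(-x + y))/∂y = -z
  coefficient of dx ∧ dz: ∂f_3/∂x - ∂f_1/∂z = ∂(x*y - 3*x*z + y*z)/∂x - ∂(z*(-x + y))/∂z = x - 3*z
  coefficient of dy ∧ dz: ∂f_3/∂y - ∂f_2/∂z = ∂(x*y - 3*x*z + y*z)/∂y - ∂(y^2 - y*z + z)/∂z = x + y + z - 1
Assembling: d(omega) = (-z) dx ∧ dy + (x - 3*z) dx ∧ dz + (x + y + z - 1) dy ∧ dz.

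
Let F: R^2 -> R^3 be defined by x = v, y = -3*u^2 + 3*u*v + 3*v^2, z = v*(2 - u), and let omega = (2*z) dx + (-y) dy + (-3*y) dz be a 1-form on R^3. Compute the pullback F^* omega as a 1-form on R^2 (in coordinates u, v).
F^* omega = (18*u*(-u^2 + u*v + v^2)) du + (18*u^2*v + 18*u^2 - 18*u*v^2 - 20*u*v - 18*v^3 - 18*v^2 + 4*v) dv

Using F^*(f dg) = (f ∘ F) d(g ∘ F), substitute each coordinate x_i by F_i(u, v) in f_i, and replace dx_i by d F_i = (∂F_i/∂u) du + (∂F_i/∂v) dv.
  For the x component: f_1(F) = 2*v*(2 - u); d F_1 = (0) du + (1) dv
  For the y component: f_2(F) = 3*u^2 - 3*u*v - 3*v^2; d F_2 = (-6*u + 3*v) du + (3*u + 6*v) dv
  For the z component: f_3(F) = 9*u^2 - 9*u*v - 9*v^2; d F_3 = (-v) du + (2 - u) dv
Combining and collecting du, dv coefficients:
  coeff of du: 18*u*(-u^2 + u*v + v^2)
  coeff of dv: 18*u^2*v + 18*u^2 - 18*u*v^2 - 20*u*v - 18*v^3 - 18*v^2 + 4*v
F^* omega = (18*u*(-u^2 + u*v + v^2)) du + (18*u^2*v + 18*u^2 - 18*u*v^2 - 20*u*v - 18*v^3 - 18*v^2 + 4*v) dv.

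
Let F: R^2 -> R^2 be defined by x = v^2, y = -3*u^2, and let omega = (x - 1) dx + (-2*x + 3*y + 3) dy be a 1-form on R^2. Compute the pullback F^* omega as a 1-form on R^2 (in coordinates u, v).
F^* omega = (6*u*(9*u^2 + 2*v^2 - 3)) du + (2*v*(v^2 - 1)) dv

Using F^*(f dg) = (f ∘ F) d(g ∘ F), substitute each coordinate x_i by F_i(u, v) in f_i, and replace dx_i by d F_i = (∂F_i/∂u) du + (∂F_i/∂v) dv.
  For the x component: f_1(F) = v^2 - 1; d F_1 = (0) du + (2*v) dv
  For the y component: f_2(F) = -9*u^2 - 2*v^2 + 3; d F_2 = (-6*u) du + (0) dv
Combining and collecting du, dv coefficients:
  coeff of du: 6*u*(9*u^2 + 2*v^2 - 3)
  coeff of dv: 2*v*(v^2 - 1)
F^* omega = (6*u*(9*u^2 + 2*v^2 - 3)) du + (2*v*(v^2 - 1)) dv.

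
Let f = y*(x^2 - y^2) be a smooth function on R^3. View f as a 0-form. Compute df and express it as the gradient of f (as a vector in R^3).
df = (2*x*y) dx + (x^2 - 3*y^2) dy + (0) dz; grad f = (2*x*y, x^2 - 3*y^2, 0)

For a 0-form f, d f = (∂f/∂x) dx + (∂f/∂y) dy + (∂f/∂z) dz. The components of the vector representation are exactly the entries of grad f in Cartesian coordinates:
  ∂f/∂x = 2*x*y
  ∂f/∂y = x^2 - 3*y^2
  ∂f/∂z = 0.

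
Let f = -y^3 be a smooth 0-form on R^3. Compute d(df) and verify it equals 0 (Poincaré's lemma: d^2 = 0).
d(df) = 0

Step 1: df = sum_i (∂f/∂x_i) dx_i = (0) dx + (-3*y^2) dy + (0) dz.
Step 2: Apply d again. Using the 1-form formula, the coefficient of dx ∧ dy in d(df) is ∂^2 f/∂x ∂y - ∂^2 f/∂y ∂x = (0) - (0) = 0 (equality of mixed partials for smooth f).
Similarly for dx ∧ dz and dy ∧ dz — all coefficients vanish. So d(df) = 0.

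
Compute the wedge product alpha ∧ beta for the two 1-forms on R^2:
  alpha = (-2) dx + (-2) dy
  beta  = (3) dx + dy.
alpha ∧ beta = (4) dx ∧ dy

Distribute the wedge, using dx_i ∧ dx_j = -dx_j ∧ dx_i and dx_i ∧ dx_i = 0. For each pair (i, j) with i < j, the coefficient of dx_i ∧ dx_j in alpha ∧ beta is (alpha_i * beta_j - alpha_j * beta_i). Collecting: alpha ∧ beta = (4) dx ∧ dy.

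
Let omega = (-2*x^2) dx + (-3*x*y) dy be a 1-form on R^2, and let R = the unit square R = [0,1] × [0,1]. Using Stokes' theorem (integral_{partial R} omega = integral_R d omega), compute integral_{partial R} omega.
integral_(partial R) omega = -3/2

Stokes: integral_partial_R omega = integral_R d omega with d omega = (∂Q/∂x - ∂P/∂y) dx ∧ dy.
  ∂Q/∂x = -3*y
  ∂P/∂y = 0
  integrand = ∂Q/∂x - ∂P/∂y = -3*y.
Integrating over R: integral_0^1 integral_0^1 (-3*y) dx dy = -3/2.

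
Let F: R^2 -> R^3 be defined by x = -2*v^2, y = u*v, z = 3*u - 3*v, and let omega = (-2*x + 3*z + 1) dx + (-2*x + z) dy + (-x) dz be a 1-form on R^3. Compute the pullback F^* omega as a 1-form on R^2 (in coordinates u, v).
F^* omega = (v*(3*u + 4*v^2 + 3*v)) du + (3*u^2 + 4*u*v^2 - 39*u*v - 16*v^3 + 30*v^2 - 4*v) dv

Using F^*(f dg) = (f ∘ F) d(g ∘ F), substitute each coordinate x_i by F_i(u, v) in f_i, and replace dx_i by d F_i = (∂F_i/∂u) du + (∂F_i/∂v) dv.
  For the x component: f_1(F) = 9*u + 4*v^2 - 9*v + 1; d F_1 = (0) du + (-4*v) dv
  For the y component: f_2(F) = 3*u + 4*v^2 - 3*v; d F_2 = (v) du + (u) dv
  For the z component: f_3(F) = 2*v^2; d F_3 = (3) du + (-3) dv
Combining and collecting du, dv coefficients:
  coeff of du: v*(3*u + 4*v^2 + 3*v)
  coeff of dv: 3*u^2 + 4*u*v^2 - 39*u*v - 16*v^3 + 30*v^2 - 4*v
F^* omega = (v*(3*u + 4*v^2 + 3*v)) du + (3*u^2 + 4*u*v^2 - 39*u*v - 16*v^3 + 30*v^2 - 4*v) dv.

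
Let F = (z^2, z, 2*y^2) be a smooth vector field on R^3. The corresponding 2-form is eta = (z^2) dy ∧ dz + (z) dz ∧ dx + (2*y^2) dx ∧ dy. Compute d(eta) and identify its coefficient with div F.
d(eta) = (0) dx ∧ dy ∧ dz; div F = 0

For a 2-form in R^3 of the form above, applying d gives a 3-form with coefficient ∂P/∂x + ∂Q/∂y + ∂R/∂z:
  ∂P/∂x = 0
  ∂Q/∂y = 0
  ∂R/∂z = 0
Sum = 0, which is exactly div F.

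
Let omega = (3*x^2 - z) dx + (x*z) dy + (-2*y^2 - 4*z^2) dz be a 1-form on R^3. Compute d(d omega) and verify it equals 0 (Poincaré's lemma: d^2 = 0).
d(d omega) = 0

Step 1: d omega = sum_{i<j} (∂f_j/∂x_i - ∂f_i/∂x_j) dx_i ∧ dx_j:
  coeff of dx ∧ dy: z
  coeff of dx ∧ dz: 1
  coeff of dy ∧ dz: -x - 4*y
Step 2: Apply d again to each 2-form coefficient. The only possible 3-form in R^3 is dx ∧ dy ∧ dz, with coefficient
  ∂(coeff of dy∧dz)/∂x - ∂(coeff of dx∧dz)/∂y + ∂(coeff of dx∧dy)/∂z
  = ∂/∂x (-x - 4*y) - ∂/∂y (1) + ∂/∂z (z).
Each of these terms simplifies to sums of mixed partials that cancel in pairs. The result is 0 (by equality of mixed partials for smooth functions — Schwarz / Clairaut).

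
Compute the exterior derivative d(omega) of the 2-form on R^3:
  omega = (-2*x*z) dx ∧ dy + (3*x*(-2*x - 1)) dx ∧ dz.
d(omega) = (-2*x) dx ∧ dy ∧ dz

For a 2-form omega = sum_{i<j} g_{ij} dx_i ∧ dx_j, the exterior derivative is
  d(omega) = sum_{i<j} d(g_{ij}) ∧ dx_i ∧ dx_j = sum_{i<j, k} (∂g_{ij}/∂x_k) dx_k ∧ dx_i ∧ dx_j.
Expand each term, using dx_k ∧ dx_i ∧ dx_j = sgn(permutation) dx_{(a)} ∧ dx_{(b)} ∧ dx_{(c)} with (a < b < c) sorted:
  d(-2*x*z) includes (∂/∂z)(-2*x*z) dz = (-2*x) dz, which multiplied by dx ∧ dy gives (-2*x) dx ∧ dy ∧ dz
Collecting like 3-forms: d(omega) = (-2*x) dx ∧ dy ∧ dz.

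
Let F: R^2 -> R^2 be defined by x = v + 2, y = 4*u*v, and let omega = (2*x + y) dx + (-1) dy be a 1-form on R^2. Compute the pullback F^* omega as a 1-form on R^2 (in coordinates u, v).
F^* omega = (-4*v) du + (4*u*v - 4*u + 2*v + 4) dv

Using F^*(f dg) = (f ∘ F) d(g ∘ F), substitute each coordinate x_i by F_i(u, v) in f_i, and replace dx_i by d F_i = (∂F_i/∂u) du + (∂F_i/∂v) dv.
  For the x component: f_1(F) = 4*u*v + 2*v + 4; d F_1 = (0) du + (1) dv
  For the y component: f_2(F) = -1; d F_2 = (4*v) du + (4*u) dv
Combining and collecting du, dv coefficients:
  coeff of du: -4*v
  coeff of dv: 4*u*v - 4*u + 2*v + 4
F^* omega = (-4*v) du + (4*u*v - 4*u + 2*v + 4) dv.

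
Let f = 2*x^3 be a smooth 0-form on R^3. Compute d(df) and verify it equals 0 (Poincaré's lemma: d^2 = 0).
d(df) = 0

Step 1: df = sum_i (∂f/∂x_i) dx_i = (6*x^2) dx + (0) dy + (0) dz.
Step 2: Apply d again. Using the 1-form formula, the coefficient of dx ∧ dy in d(df) is ∂^2 f/∂x ∂y - ∂^2 f/∂y ∂x = (0) - (0) = 0 (equality of mixed partials for smooth f).
Similarly for dx ∧ dz and dy ∧ dz — all coefficients vanish. So d(df) = 0.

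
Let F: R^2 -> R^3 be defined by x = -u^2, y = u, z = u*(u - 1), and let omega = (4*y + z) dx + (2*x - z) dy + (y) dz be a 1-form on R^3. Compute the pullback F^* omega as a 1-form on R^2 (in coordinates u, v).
F^* omega = (u^2*(-2*u - 7)) du

Using F^*(f dg) = (f ∘ F) d(g ∘ F), substitute each coordinate x_i by F_i(u, v) in f_i, and replace dx_i by d F_i = (∂F_i/∂u) du + (∂F_i/∂v) dv.
  For the x component: f_1(F) = u*(u + 3); d F_1 = (-2*u) du + (0) dv
  For the y component: f_2(F) = u*(1 - 3*u); d F_2 = (1) du + (0) dv
  For the z component: f_3(F) = u; d F_3 = (2*u - 1) du + (0) dv
Combining and collecting du, dv coefficients:
  coeff of du: u^2*(-2*u - 7)
  coeff of dv: 0
F^* omega = (u^2*(-2*u - 7)) du.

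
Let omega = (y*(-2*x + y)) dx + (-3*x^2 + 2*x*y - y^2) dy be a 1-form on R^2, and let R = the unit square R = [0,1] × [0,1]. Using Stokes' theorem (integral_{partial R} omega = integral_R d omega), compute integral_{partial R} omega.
integral_(partial R) omega = -2

Stokes: integral_partial_R omega = integral_R d omega with d omega = (∂Q/∂x - ∂P/∂y) dx ∧ dy.
  ∂Q/∂x = -6*x + 2*y
  ∂P/∂y = -2*x + 2*y
  integrand = ∂Q/∂x - ∂P/∂y = -4*x.
Integrating over R: integral_0^1 integral_0^1 (-4*x) dx dy = -2.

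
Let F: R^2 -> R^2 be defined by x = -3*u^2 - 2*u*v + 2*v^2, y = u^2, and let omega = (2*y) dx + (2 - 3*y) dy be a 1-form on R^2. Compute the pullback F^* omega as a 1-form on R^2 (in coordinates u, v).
F^* omega = (2*u*(-9*u^2 - 2*u*v + 2)) du + (4*u^2*(-u + 2*v)) dv

Using F^*(f dg) = (f ∘ F) d(g ∘ F), substitute each coordinate x_i by F_i(u, v) in f_i, and replace dx_i by d F_i = (∂F_i/∂u) du + (∂F_i/∂v) dv.
  For the x component: f_1(F) = 2*u^2; d F_1 = (-6*u - 2*v) du + (-2*u + 4*v) dv
  For the y component: f_2(F) = 2 - 3*u^2; d F_2 = (2*u) du + (0) dv
Combining and collecting du, dv coefficients:
  coeff of du: 2*u*(-9*u^2 - 2*u*v + 2)
  coeff of dv: 4*u^2*(-u + 2*v)
F^* omega = (2*u*(-9*u^2 - 2*u*v + 2)) du + (4*u^2*(-u + 2*v)) dv.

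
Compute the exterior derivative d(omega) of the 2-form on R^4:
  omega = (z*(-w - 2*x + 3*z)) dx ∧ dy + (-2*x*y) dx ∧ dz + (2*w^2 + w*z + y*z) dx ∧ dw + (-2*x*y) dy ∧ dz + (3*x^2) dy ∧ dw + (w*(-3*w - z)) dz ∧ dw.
d(omega) = (-w - 2*y + 6*z) dx ∧ dy ∧ dz + (6*x - 2*z) dx ∧ dy ∧ dw + (-w - y) dx ∧ dz ∧ dw

For a 2-form omega = sum_{i<j} g_{ij} dx_i ∧ dx_j, the exterior derivative is
  d(omega) = sum_{i<j} d(g_{ij}) ∧ dx_i ∧ dx_j = sum_{i<j, k} (∂g_{ij}/∂x_k) dx_k ∧ dx_i ∧ dx_j.
Expand each term, using dx_k ∧ dx_i ∧ dx_j = sgn(permutation) dx_{(a)} ∧ dx_{(b)} ∧ dx_{(c)} with (a < b < c) sorted:
  d(z*(-w - 2*x + 3*z)) includes (∂/∂z)(z*(-w - 2*x + 3*z)) dz = (-w - 2*x + 6*z) dz, which multiplied by dx ∧ dy gives (-w - 2*x + 6*z) dx ∧ dy ∧ dz
  d(z*(-w - 2*x + 3*z)) includes (∂/∂w)(z*(-w - 2*x + 3*z)) dw = (-z) dw, which multiplied by dx ∧ dy gives (-z) dx ∧ dy ∧ dw
  d(-2*x*y) includes (∂/∂y)(-2*x*y) dy = (-2*x) dy, which multiplied by dx ∧ dz gives (2*x) dx ∧ dy ∧ dz
  d(2*w^2 + w*z + y*z) includes (∂/∂y)(2*w^2 + w*z + y*z) dy = (z) dy, which multiplied by dx ∧ dw gives (-z) dx ∧ dy ∧ dw
  d(2*w^2 + w*z + y*z) includes (∂/∂z)(2*w^2 + w*z + y*z) dz = (w + y) dz, which multiplied by dx ∧ dw gives (-w - y) dx ∧ dz ∧ dw
  d(-2*x*y) includes (∂/∂x)(-2*x*y) dx = (-2*y) dx, which multiplied by dy ∧ dz gives (-2*y) dx ∧ dy ∧ dz
  d(3*x^2) includes (∂/∂x)(3*x^2) dx = (6*x) dx, which multiplied by dy ∧ dw gives (6*x) dx ∧ dy ∧ dw
Collecting like 3-forms: d(omega) = (-w - 2*y + 6*z) dx ∧ dy ∧ dz + (6*x - 2*z) dx ∧ dy ∧ dw + (-w - y) dx ∧ dz ∧ dw.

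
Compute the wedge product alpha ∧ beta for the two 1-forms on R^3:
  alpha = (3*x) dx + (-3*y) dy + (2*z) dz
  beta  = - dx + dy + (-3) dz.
alpha ∧ beta = (3*x - 3*y) dx ∧ dy + (-9*x + 2*z) dx ∧ dz + (9*y - 2*z) dy ∧ dz

Distribute the wedge, using dx_i ∧ dx_j = -dx_j ∧ dx_i and dx_i ∧ dx_i = 0. For each pair (i, j) with i < j, the coefficient of dx_i ∧ dx_j in alpha ∧ beta is (alpha_i * beta_j - alpha_j * beta_i). Collecting: alpha ∧ beta = (3*x - 3*y) dx ∧ dy + (-9*x + 2*z) dx ∧ dz + (9*y - 2*z) dy ∧ dz.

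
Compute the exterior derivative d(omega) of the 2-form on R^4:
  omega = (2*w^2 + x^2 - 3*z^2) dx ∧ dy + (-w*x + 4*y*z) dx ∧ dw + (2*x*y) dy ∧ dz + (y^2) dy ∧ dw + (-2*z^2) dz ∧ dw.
d(omega) = (2*y - 6*z) dx ∧ dy ∧ dz + (4*w - 4*z) dx ∧ dy ∧ dw + (-4*y) dx ∧ dz ∧ dw

For a 2-form omega = sum_{i<j} g_{ij} dx_i ∧ dx_j, the exterior derivative is
  d(omega) = sum_{i<j} d(g_{ij}) ∧ dx_i ∧ dx_j = sum_{i<j, k} (∂g_{ij}/∂x_k) dx_k ∧ dx_i ∧ dx_j.
Expand each term, using dx_k ∧ dx_i ∧ dx_j = sgn(permutation) dx_{(a)} ∧ dx_{(b)} ∧ dx_{(c)} with (a < b < c) sorted:
  d(2*w^2 + x^2 - 3*z^2) includes (∂/∂z)(2*w^2 + x^2 - 3*z^2) dz = (-6*z) dz, which multiplied by dx ∧ dy gives (-6*z) dx ∧ dy ∧ dz
  d(2*w^2 + x^2 - 3*z^2) includes (∂/∂w)(2*w^2 + x^2 - 3*z^2) dw = (4*w) dw, which multiplied by dx ∧ dy gives (4*w) dx ∧ dy ∧ dw
  d(-w*x + 4*y*z) includes (∂/∂y)(-w*x + 4*y*z) dy = (4*z) dy, which multiplied by dx ∧ dw gives (-4*z) dx ∧ dy ∧ dw
  d(-w*x + 4*y*z) includes (∂/∂z)(-w*x + 4*y*z) dz = (4*y) dz, which multiplied by dx ∧ dw gives (-4*y) dx ∧ dz ∧ dw
  d(2*x*y) includes (∂/∂x)(2*x*y) dx = (2*y) dx, which multiplied by dy ∧ dz gives (2*y) dx ∧ dy ∧ dz
Collecting like 3-forms: d(omega) = (2*y - 6*z) dx ∧ dy ∧ dz + (4*w - 4*z) dx ∧ dy ∧ dw + (-4*y) dx ∧ dz ∧ dw.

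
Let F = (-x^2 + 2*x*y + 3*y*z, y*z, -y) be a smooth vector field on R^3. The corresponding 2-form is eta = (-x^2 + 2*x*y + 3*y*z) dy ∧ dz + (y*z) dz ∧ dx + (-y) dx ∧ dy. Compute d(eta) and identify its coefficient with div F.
d(eta) = (-2*x + 2*y + z) dx ∧ dy ∧ dz; div F = -2*x + 2*y + z

For a 2-form in R^3 of the form above, applying d gives a 3-form with coefficient ∂P/∂x + ∂Q/∂y + ∂R/∂z:
  ∂P/∂x = -2*x + 2*y
  ∂Q/∂y = z
  ∂R/∂z = 0
Sum = -2*x + 2*y + z, which is exactly div F.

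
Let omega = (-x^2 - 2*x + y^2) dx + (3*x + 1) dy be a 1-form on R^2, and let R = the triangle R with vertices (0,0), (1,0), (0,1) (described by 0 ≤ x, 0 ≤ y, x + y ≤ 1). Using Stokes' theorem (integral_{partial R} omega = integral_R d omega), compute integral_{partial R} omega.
integral_(partial R) omega = 7/6

Stokes: integral_partial_R omega = integral_R d omega with d omega = (∂Q/∂x - ∂P/∂y) dx ∧ dy.
  ∂Q/∂x = 3
  ∂P/∂y = 2*y
  integrand = ∂Q/∂x - ∂P/∂y = 3 - 2*y.
Integrating over R: integral_0^1 integral_0^{1-x} (3 - 2*y) dy dx = 7/6.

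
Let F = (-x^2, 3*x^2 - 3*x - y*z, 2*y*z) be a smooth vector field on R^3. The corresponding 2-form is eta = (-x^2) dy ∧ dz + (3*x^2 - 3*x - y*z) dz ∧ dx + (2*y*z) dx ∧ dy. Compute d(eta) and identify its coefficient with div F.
d(eta) = (-2*x + 2*y - z) dx ∧ dy ∧ dz; div F = -2*x + 2*y - z

For a 2-form in R^3 of the form above, applying d gives a 3-form with coefficient ∂P/∂x + ∂Q/∂y + ∂R/∂z:
  ∂P/∂x = -2*x
  ∂Q/∂y = -z
  ∂R/∂z = 2*y
Sum = -2*x + 2*y - z, which is exactly div F.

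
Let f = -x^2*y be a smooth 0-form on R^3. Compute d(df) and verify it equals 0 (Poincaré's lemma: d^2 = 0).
d(df) = 0

Step 1: df = sum_i (∂f/∂x_i) dx_i = (-2*x*y) dx + (-x^2) dy + (0) dz.
Step 2: Apply d again. Using the 1-form formula, the coefficient of dx ∧ dy in d(df) is ∂^2 f/∂x ∂y - ∂^2 f/∂y ∂x = (-2*x) - (-2*x) = 0 (equality of mixed partials for smooth f).
Similarly for dx ∧ dz and dy ∧ dz — all coefficients vanish. So d(df) = 0.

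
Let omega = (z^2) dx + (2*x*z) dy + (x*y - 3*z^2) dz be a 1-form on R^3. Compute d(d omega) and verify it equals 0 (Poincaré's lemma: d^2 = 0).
d(d omega) = 0

Step 1: d omega = sum_{i<j} (∂f_j/∂x_i - ∂f_i/∂x_j) dx_i ∧ dx_j:
  coeff of dx ∧ dy: 2*z
  coeff of dx ∧ dz: y - 2*z
  coeff of dy ∧ dz: -x
Step 2: Apply d again to each 2-form coefficient. The only possible 3-form in R^3 is dx ∧ dy ∧ dz, with coefficient
  ∂(coeff of dy∧dz)/∂x - ∂(coeff of dx∧dz)/∂y + ∂(coeff of dx∧dy)/∂z
  = ∂/∂x (-x) - ∂/∂y (y - 2*z) + ∂/∂z (2*z).
Each of these terms simplifies to sums of mixed partials that cancel in pairs. The result is 0 (by equality of mixed partials for smooth functions — Schwarz / Clairaut).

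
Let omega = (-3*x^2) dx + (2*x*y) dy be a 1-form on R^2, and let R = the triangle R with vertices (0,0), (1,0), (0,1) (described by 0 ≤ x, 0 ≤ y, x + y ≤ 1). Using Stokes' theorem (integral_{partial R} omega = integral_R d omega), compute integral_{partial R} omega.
integral_(partial R) omega = 1/3

Stokes: integral_partial_R omega = integral_R d omega with d omega = (∂Q/∂x - ∂P/∂y) dx ∧ dy.
  ∂Q/∂x = 2*y
  ∂P/∂y = 0
  integrand = ∂Q/∂x - ∂P/∂y = 2*y.
Integrating over R: integral_0^1 integral_0^{1-x} (2*y) dy dx = 1/3.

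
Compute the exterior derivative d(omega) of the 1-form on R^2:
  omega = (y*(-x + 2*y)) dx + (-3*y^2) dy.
d(omega) = (x - 4*y) dx ∧ dy

For a 1-form omega = sum_i f_i dx_i, the exterior derivative is
  d(omega) = sum_{i < j} (∂f_j/∂x_i - ∂f_i/∂x_j) dx_i ∧ dx_j.
  coefficient of dx ∧ dy: ∂f_2/∂x - ∂f_1/∂y = ∂(-3*y^2)/∂x - ∂(y*(-x + 2*y))/∂y = x - 4*y
Assembling: d(omega) = (x - 4*y) dx ∧ dy.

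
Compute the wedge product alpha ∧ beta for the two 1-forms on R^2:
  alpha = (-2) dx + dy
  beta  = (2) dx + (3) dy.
alpha ∧ beta = (-8) dx ∧ dy

Distribute the wedge, using dx_i ∧ dx_j = -dx_j ∧ dx_i and dx_i ∧ dx_i = 0. For each pair (i, j) with i < j, the coefficient of dx_i ∧ dx_j in alpha ∧ beta is (alpha_i * beta_j - alpha_j * beta_i). Collecting: alpha ∧ beta = (-8) dx ∧ dy.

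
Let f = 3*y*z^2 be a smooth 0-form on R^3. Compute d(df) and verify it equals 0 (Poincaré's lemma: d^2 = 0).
d(df) = 0

Step 1: df = sum_i (∂f/∂x_i) dx_i = (0) dx + (3*z^2) dy + (6*y*z) dz.
Step 2: Apply d again. Using the 1-form formula, the coefficient of dx ∧ dy in d(df) is ∂^2 f/∂x ∂y - ∂^2 f/∂y ∂x = (0) - (0) = 0 (equality of mixed partials for smooth f).
Similarly for dx ∧ dz and dy ∧ dz — all coefficients vanish. So d(df) = 0.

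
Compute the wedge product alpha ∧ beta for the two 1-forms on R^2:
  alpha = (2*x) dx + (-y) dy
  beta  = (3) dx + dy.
alpha ∧ beta = (2*x + 3*y) dx ∧ dy

Distribute the wedge, using dx_i ∧ dx_j = -dx_j ∧ dx_i and dx_i ∧ dx_i = 0. For each pair (i, j) with i < j, the coefficient of dx_i ∧ dx_j in alpha ∧ beta is (alpha_i * beta_j - alpha_j * beta_i). Collecting: alpha ∧ beta = (2*x + 3*y) dx ∧ dy.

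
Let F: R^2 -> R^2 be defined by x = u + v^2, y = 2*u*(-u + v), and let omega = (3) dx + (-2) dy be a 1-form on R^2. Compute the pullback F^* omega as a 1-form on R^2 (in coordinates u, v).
F^* omega = (8*u - 4*v + 3) du + (-4*u + 6*v) dv

Using F^*(f dg) = (f ∘ F) d(g ∘ F), substitute each coordinate x_i by F_i(u, v) in f_i, and replace dx_i by d F_i = (∂F_i/∂u) du + (∂F_i/∂v) dv.
  For the x component: f_1(F) = 3; d F_1 = (1) du + (2*v) dv
  For the y component: f_2(F) = -2; d F_2 = (-4*u + 2*v) du + (2*u) dv
Combining and collecting du, dv coefficients:
  coeff of du: 8*u - 4*v + 3
  coeff of dv: -4*u + 6*v
F^* omega = (8*u - 4*v + 3) du + (-4*u + 6*v) dv.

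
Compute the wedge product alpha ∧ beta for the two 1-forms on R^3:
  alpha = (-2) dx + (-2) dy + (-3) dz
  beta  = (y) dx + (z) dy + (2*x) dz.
alpha ∧ beta = (2*y - 2*z) dx ∧ dy + (-4*x + 3*y) dx ∧ dz + (-4*x + 3*z) dy ∧ dz

Distribute the wedge, using dx_i ∧ dx_j = -dx_j ∧ dx_i and dx_i ∧ dx_i = 0. For each pair (i, j) with i < j, the coefficient of dx_i ∧ dx_j in alpha ∧ beta is (alpha_i * beta_j - alpha_j * beta_i). Collecting: alpha ∧ beta = (2*y - 2*z) dx ∧ dy + (-4*x + 3*y) dx ∧ dz + (-4*x + 3*z) dy ∧ dz.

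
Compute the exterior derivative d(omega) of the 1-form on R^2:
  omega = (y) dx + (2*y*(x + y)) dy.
d(omega) = (2*y - 1) dx ∧ dy

For a 1-form omega = sum_i f_i dx_i, the exterior derivative is
  d(omega) = sum_{i < j} (∂f_j/∂x_i - ∂f_i/∂x_j) dx_i ∧ dx_j.
  coefficient of dx ∧ dy: ∂f_2/∂x - ∂f_1/∂y = ∂(2*y*(x + y))/∂x - ∂(y)/∂y = 2*y - 1
Assembling: d(omega) = (2*y - 1) dx ∧ dy.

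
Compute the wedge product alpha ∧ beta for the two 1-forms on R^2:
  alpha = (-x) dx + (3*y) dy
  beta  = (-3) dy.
alpha ∧ beta = (3*x) dx ∧ dy

Distribute the wedge, using dx_i ∧ dx_j = -dx_j ∧ dx_i and dx_i ∧ dx_i = 0. For each pair (i, j) with i < j, the coefficient of dx_i ∧ dx_j in alpha ∧ beta is (alpha_i * beta_j - alpha_j * beta_i). Collecting: alpha ∧ beta = (3*x) dx ∧ dy.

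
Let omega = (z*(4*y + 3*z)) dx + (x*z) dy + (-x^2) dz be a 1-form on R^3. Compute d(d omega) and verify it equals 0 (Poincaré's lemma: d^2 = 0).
d(d omega) = 0

Step 1: d omega = sum_{i<j} (∂f_j/∂x_i - ∂f_i/∂x_j) dx_i ∧ dx_j:
  coeff of dx ∧ dy: -3*z
  coeff of dx ∧ dz: -2*x - 4*y - 6*z
  coeff of dy ∧ dz: -x
Step 2: Apply d again to each 2-form coefficient. The only possible 3-form in R^3 is dx ∧ dy ∧ dz, with coefficient
  ∂(coeff of dy∧dz)/∂x - ∂(coeff of dx∧dz)/∂y + ∂(coeff of dx∧dy)/∂z
  = ∂/∂x (-x) - ∂/∂y (-2*x - 4*y - 6*z) + ∂/∂z (-3*z).
Each of these terms simplifies to sums of mixed partials that cancel in pairs. The result is 0 (by equality of mixed partials for smooth functions — Schwarz / Clairaut).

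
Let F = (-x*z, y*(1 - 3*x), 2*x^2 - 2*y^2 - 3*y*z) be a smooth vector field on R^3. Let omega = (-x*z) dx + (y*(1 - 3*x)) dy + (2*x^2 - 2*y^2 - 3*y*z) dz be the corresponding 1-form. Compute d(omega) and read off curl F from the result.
d(omega) = (-4*y - 3*z) dy ∧ dz + (-5*x) dz ∧ dx + (-3*y) dx ∧ dy; curl F = (-4*y - 3*z, -5*x, -3*y)

d omega = sum_{i<j} (∂f_j/∂x_i - ∂f_i/∂x_j) dx_i ∧ dx_j. Under the identification (dy ∧ dz, dz ∧ dx, dx ∧ dy) ↔ (e_x, e_y, e_z), the coefficients are exactly the components of curl F. Compute:
  ∂R/∂y - ∂Q/∂z = (-4*y - 3*z) - (0) = -4*y - 3*z
  ∂P/∂z - ∂R/∂x = (-x) - (4*x) = -5*x
  ∂Q/∂x - ∂P/∂y = (-3*y) - (0) = -3*y.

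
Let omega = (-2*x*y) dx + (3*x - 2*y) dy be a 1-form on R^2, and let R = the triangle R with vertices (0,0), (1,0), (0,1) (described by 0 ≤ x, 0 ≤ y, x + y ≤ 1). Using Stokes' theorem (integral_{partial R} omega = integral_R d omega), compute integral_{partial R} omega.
integral_(partial R) omega = 11/6

Stokes: integral_partial_R omega = integral_R d omega with d omega = (∂Q/∂x - ∂P/∂y) dx ∧ dy.
  ∂Q/∂x = 3
  ∂P/∂y = -2*x
  integrand = ∂Q/∂x - ∂P/∂y = 2*x + 3.
Integrating over R: integral_0^1 integral_0^{1-x} (2*x + 3) dy dx = 11/6.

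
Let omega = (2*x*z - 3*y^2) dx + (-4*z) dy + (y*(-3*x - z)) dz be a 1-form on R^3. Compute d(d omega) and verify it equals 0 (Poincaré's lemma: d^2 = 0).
d(d omega) = 0

Step 1: d omega = sum_{i<j} (∂f_j/∂x_i - ∂f_i/∂x_j) dx_i ∧ dx_j:
  coeff of dx ∧ dy: 6*y
  coeff of dx ∧ dz: -2*x - 3*y
  coeff of dy ∧ dz: -3*x - z + 4
Step 2: Apply d again to each 2-form coefficient. The only possible 3-form in R^3 is dx ∧ dy ∧ dz, with coefficient
  ∂(coeff of dy∧dz)/∂x - ∂(coeff of dx∧dz)/∂y + ∂(coeff of dx∧dy)/∂z
  = ∂/∂x (-3*x - z + 4) - ∂/∂y (-2*x - 3*y) + ∂/∂z (6*y).
Each of these terms simplifies to sums of mixed partials that cancel in pairs. The result is 0 (by equality of mixed partials for smooth functions — Schwarz / Clairaut).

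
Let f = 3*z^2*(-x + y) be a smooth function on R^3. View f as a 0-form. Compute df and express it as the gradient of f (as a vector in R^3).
df = (-3*z^2) dx + (3*z^2) dy + (6*z*(-x + y)) dz; grad f = (-3*z^2, 3*z^2, 6*z*(-x + y))

For a 0-form f, d f = (∂f/∂x) dx + (∂f/∂y) dy + (∂f/∂z) dz. The components of the vector representation are exactly the entries of grad f in Cartesian coordinates:
  ∂f/∂x = -3*z^2
  ∂f/∂y = 3*z^2
  ∂f/∂z = 6*z*(-x + y).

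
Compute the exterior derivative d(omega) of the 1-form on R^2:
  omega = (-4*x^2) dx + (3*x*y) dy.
d(omega) = (3*y) dx ∧ dy

For a 1-form omega = sum_i f_i dx_i, the exterior derivative is
  d(omega) = sum_{i < j} (∂f_j/∂x_i - ∂f_i/∂x_j) dx_i ∧ dx_j.
  coefficient of dx ∧ dy: ∂f_2/∂x - ∂f_1/∂y = ∂(3*x*y)/∂x - ∂(-4*x^2)/∂y = 3*y
Assembling: d(omega) = (3*y) dx ∧ dy.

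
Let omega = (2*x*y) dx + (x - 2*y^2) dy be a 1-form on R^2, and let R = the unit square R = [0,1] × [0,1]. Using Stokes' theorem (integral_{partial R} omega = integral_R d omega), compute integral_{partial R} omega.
integral_(partial R) omega = 0

Stokes: integral_partial_R omega = integral_R d omega with d omega = (∂Q/∂x - ∂P/∂y) dx ∧ dy.
  ∂Q/∂x = 1
  ∂P/∂y = 2*x
  integrand = ∂Q/∂x - ∂P/∂y = 1 - 2*x.
Integrating over R: integral_0^1 integral_0^1 (1 - 2*x) dx dy = 0.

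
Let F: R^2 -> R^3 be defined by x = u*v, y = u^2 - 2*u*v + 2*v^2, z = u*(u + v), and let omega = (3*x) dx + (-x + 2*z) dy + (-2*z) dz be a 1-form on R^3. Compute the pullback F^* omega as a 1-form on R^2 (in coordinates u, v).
F^* omega = (u*v*(-8*u - v)) du + (u*(-6*u^2 + 7*u*v + 4*v^2)) dv

Using F^*(f dg) = (f ∘ F) d(g ∘ F), substitute each coordinate x_i by F_i(u, v) in f_i, and replace dx_i by d F_i = (∂F_i/∂u) du + (∂F_i/∂v) dv.
  For the x component: f_1(F) = 3*u*v; d F_1 = (v) du + (u) dv
  For the y component: f_2(F) = u*(2*u + v); d F_2 = (2*u - 2*v) du + (-2*u + 4*v) dv
  For the z component: f_3(F) = 2*u*(-u - v); d F_3 = (2*u + v) du + (u) dv
Combining and collecting du, dv coefficients:
  coeff of du: u*v*(-8*u - v)
  coeff of dv: u*(-6*u^2 + 7*u*v + 4*v^2)
F^* omega = (u*v*(-8*u - v)) du + (u*(-6*u^2 + 7*u*v + 4*v^2)) dv.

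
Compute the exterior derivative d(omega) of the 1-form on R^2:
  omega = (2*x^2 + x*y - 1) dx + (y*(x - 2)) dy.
d(omega) = (-x + y) dx ∧ dy

For a 1-form omega = sum_i f_i dx_i, the exterior derivative is
  d(omega) = sum_{i < j} (∂f_j/∂x_i - ∂f_i/∂x_j) dx_i ∧ dx_j.
  coefficient of dx ∧ dy: ∂f_2/∂x - ∂f_1/∂y = ∂(y*(x - 2))/∂x - ∂(2*x^2 + x*y - 1)/∂y = -x + y
Assembling: d(omega) = (-x + y) dx ∧ dy.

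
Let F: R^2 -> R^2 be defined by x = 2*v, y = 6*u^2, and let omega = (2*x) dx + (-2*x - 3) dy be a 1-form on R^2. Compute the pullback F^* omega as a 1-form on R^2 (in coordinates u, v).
F^* omega = (12*u*(-4*v - 3)) du + (8*v) dv

Using F^*(f dg) = (f ∘ F) d(g ∘ F), substitute each coordinate x_i by F_i(u, v) in f_i, and replace dx_i by d F_i = (∂F_i/∂u) du + (∂F_i/∂v) dv.
  For the x component: f_1(F) = 4*v; d F_1 = (0) du + (2) dv
  For the y component: f_2(F) = -4*v - 3; d F_2 = (12*u) du + (0) dv
Combining and collecting du, dv coefficients:
  coeff of du: 12*u*(-4*v - 3)
  coeff of dv: 8*v
F^* omega = (12*u*(-4*v - 3)) du + (8*v) dv.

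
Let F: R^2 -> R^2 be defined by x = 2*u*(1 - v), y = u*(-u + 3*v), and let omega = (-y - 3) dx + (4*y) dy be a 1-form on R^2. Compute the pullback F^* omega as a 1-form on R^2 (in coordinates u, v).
F^* omega = (8*u^3 - 38*u^2*v + 2*u^2 + 42*u*v^2 - 6*u*v + 6*v - 6) du + (2*u*(-7*u^2 + 21*u*v + 3)) dv

Using F^*(f dg) = (f ∘ F) d(g ∘ F), substitute each coordinate x_i by F_i(u, v) in f_i, and replace dx_i by d F_i = (∂F_i/∂u) du + (∂F_i/∂v) dv.
  For the x component: f_1(F) = u^2 - 3*u*v - 3; d F_1 = (2 - 2*v) du + (-2*u) dv
  For the y component: f_2(F) = 4*u*(-u + 3*v); d F_2 = (-2*u + 3*v) du + (3*u) dv
Combining and collecting du, dv coefficients:
  coeff of du: 8*u^3 - 38*u^2*v + 2*u^2 + 42*u*v^2 - 6*u*v + 6*v - 6
  coeff of dv: 2*u*(-7*u^2 + 21*u*v + 3)
F^* omega = (8*u^3 - 38*u^2*v + 2*u^2 + 42*u*v^2 - 6*u*v + 6*v - 6) du + (2*u*(-7*u^2 + 21*u*v + 3)) dv.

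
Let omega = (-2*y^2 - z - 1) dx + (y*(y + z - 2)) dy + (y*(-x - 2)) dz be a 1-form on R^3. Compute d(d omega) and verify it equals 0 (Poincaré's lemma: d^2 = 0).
d(d omega) = 0

Step 1: d omega = sum_{i<j} (∂f_j/∂x_i - ∂f_i/∂x_j) dx_i ∧ dx_j:
  coeff of dx ∧ dy: 4*y
  coeff of dx ∧ dz: 1 - y
  coeff of dy ∧ dz: -x - y - 2
Step 2: Apply d again to each 2-form coefficient. The only possible 3-form in R^3 is dx ∧ dy ∧ dz, with coefficient
  ∂(coeff of dy∧dz)/∂x - ∂(coeff of dx∧dz)/∂y + ∂(coeff of dx∧dy)/∂z
  = ∂/∂x (-x - y - 2) - ∂/∂y (1 - y) + ∂/∂z (4*y).
Each of these terms simplifies to sums of mixed partials that cancel in pairs. The result is 0 (by equality of mixed partials for smooth functions — Schwarz / Clairaut).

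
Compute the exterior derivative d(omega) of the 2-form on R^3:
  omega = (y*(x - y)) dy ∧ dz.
d(omega) = (y) dx ∧ dy ∧ dz

For a 2-form omega = sum_{i<j} g_{ij} dx_i ∧ dx_j, the exterior derivative is
  d(omega) = sum_{i<j} d(g_{ij}) ∧ dx_i ∧ dx_j = sum_{i<j, k} (∂g_{ij}/∂x_k) dx_k ∧ dx_i ∧ dx_j.
Expand each term, using dx_k ∧ dx_i ∧ dx_j = sgn(permutation) dx_{(a)} ∧ dx_{(b)} ∧ dx_{(c)} with (a < b < c) sorted:
  d(y*(x - y)) includes (∂/∂x)(y*(x - y)) dx = (y) dx, which multiplied by dy ∧ dz gives (y) dx ∧ dy ∧ dz
Collecting like 3-forms: d(omega) = (y) dx ∧ dy ∧ dz.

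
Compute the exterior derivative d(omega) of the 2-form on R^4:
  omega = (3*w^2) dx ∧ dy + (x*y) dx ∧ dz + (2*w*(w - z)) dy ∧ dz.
d(omega) = (6*w) dx ∧ dy ∧ dw + (-x) dx ∧ dy ∧ dz + (4*w - 2*z) dy ∧ dz ∧ dw

For a 2-form omega = sum_{i<j} g_{ij} dx_i ∧ dx_j, the exterior derivative is
  d(omega) = sum_{i<j} d(g_{ij}) ∧ dx_i ∧ dx_j = sum_{i<j, k} (∂g_{ij}/∂x_k) dx_k ∧ dx_i ∧ dx_j.
Expand each term, using dx_k ∧ dx_i ∧ dx_j = sgn(permutation) dx_{(a)} ∧ dx_{(b)} ∧ dx_{(c)} with (a < b < c) sorted:
  d(3*w^2) includes (∂/∂w)(3*w^2) dw = (6*w) dw, which multiplied by dx ∧ dy gives (6*w) dx ∧ dy ∧ dw
  d(x*y) includes (∂/∂y)(x*y) dy = (x) dy, which multiplied by dx ∧ dz gives (-x) dx ∧ dy ∧ dz
  d(2*w*(w - z)) includes (∂/∂w)(2*w*(w - z)) dw = (4*w - 2*z) dw, which multiplied by dy ∧ dz gives (4*w - 2*z) dy ∧ dz ∧ dw
Collecting like 3-forms: d(omega) = (6*w) dx ∧ dy ∧ dw + (-x) dx ∧ dy ∧ dz + (4*w - 2*z) dy ∧ dz ∧ dw.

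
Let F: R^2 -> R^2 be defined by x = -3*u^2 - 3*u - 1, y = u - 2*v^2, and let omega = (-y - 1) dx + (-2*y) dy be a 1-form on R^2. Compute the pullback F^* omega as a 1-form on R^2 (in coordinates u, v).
F^* omega = (6*u^2 - 12*u*v^2 + 7*u - 2*v^2 + 3) du + (8*v*(u - 2*v^2)) dv

Using F^*(f dg) = (f ∘ F) d(g ∘ F), substitute each coordinate x_i by F_i(u, v) in f_i, and replace dx_i by d F_i = (∂F_i/∂u) du + (∂F_i/∂v) dv.
  For the x component: f_1(F) = -u + 2*v^2 - 1; d F_1 = (-6*u - 3) du + (0) dv
  For the y component: f_2(F) = -2*u + 4*v^2; d F_2 = (1) du + (-4*v) dv
Combining and collecting du, dv coefficients:
  coeff of du: 6*u^2 - 12*u*v^2 + 7*u - 2*v^2 + 3
  coeff of dv: 8*v*(u - 2*v^2)
F^* omega = (6*u^2 - 12*u*v^2 + 7*u - 2*v^2 + 3) du + (8*v*(u - 2*v^2)) dv.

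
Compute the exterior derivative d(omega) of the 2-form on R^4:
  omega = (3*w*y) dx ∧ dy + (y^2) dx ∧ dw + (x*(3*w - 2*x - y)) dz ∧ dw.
d(omega) = (y) dx ∧ dy ∧ dw + (3*w - 4*x - y) dx ∧ dz ∧ dw + (-x) dy ∧ dz ∧ dw

For a 2-form omega = sum_{i<j} g_{ij} dx_i ∧ dx_j, the exterior derivative is
  d(omega) = sum_{i<j} d(g_{ij}) ∧ dx_i ∧ dx_j = sum_{i<j, k} (∂g_{ij}/∂x_k) dx_k ∧ dx_i ∧ dx_j.
Expand each term, using dx_k ∧ dx_i ∧ dx_j = sgn(permutation) dx_{(a)} ∧ dx_{(b)} ∧ dx_{(c)} with (a < b < c) sorted:
  d(3*w*y) includes (∂/∂w)(3*w*y) dw = (3*y) dw, which multiplied by dx ∧ dy gives (3*y) dx ∧ dy ∧ dw
  d(y^2) includes (∂/∂y)(y^2) dy = (2*y) dy, which multiplied by dx ∧ dw gives (-2*y) dx ∧ dy ∧ dw
  d(x*(3*w - 2*x - y)) includes (∂/∂x)(x*(3*w - 2*x - y)) dx = (3*w - 4*x - y) dx, which multiplied by dz ∧ dw gives (3*w - 4*x - y) dx ∧ dz ∧ dw
  d(x*(3*w - 2*x - y)) includes (∂/∂y)(x*(3*w - 2*x - y)) dy = (-x) dy, which multiplied by dz ∧ dw gives (-x) dy ∧ dz ∧ dw
Collecting like 3-forms: d(omega) = (y) dx ∧ dy ∧ dw + (3*w - 4*x - y) dx ∧ dz ∧ dw + (-x) dy ∧ dz ∧ dw.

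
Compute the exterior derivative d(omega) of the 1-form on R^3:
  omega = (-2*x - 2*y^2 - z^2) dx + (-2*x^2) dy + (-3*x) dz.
d(omega) = (-4*x + 4*y) dx ∧ dy + (2*z - 3) dx ∧ dz

For a 1-form omega = sum_i f_i dx_i, the exterior derivative is
  d(omega) = sum_{i < j} (∂f_j/∂x_i - ∂f_i/∂x_j) dx_i ∧ dx_j.
  coefficient of dx ∧ dy: ∂f_2/∂x - ∂f_1/∂y = ∂(-2*x^2)/∂x - ∂(-2*x - 2*y^2 - z^2)/∂y = -4*x + 4*y
  coefficient of dx ∧ dz: ∂f_3/∂x - ∂f_1/∂z = ∂(-3*x)/∂x - ∂(-2*x - 2*y^2 - z^2)/∂z = 2*z - 3
Assembling: d(omega) = (-4*x + 4*y) dx ∧ dy + (2*z - 3) dx ∧ dz.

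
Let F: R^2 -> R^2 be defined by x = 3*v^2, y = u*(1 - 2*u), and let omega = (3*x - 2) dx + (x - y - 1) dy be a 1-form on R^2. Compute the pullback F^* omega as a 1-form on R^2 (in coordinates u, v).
F^* omega = (-8*u^3 + 6*u^2 - 12*u*v^2 + 3*u + 3*v^2 - 1) du + (54*v^3 - 12*v) dv

Using F^*(f dg) = (f ∘ F) d(g ∘ F), substitute each coordinate x_i by F_i(u, v) in f_i, and replace dx_i by d F_i = (∂F_i/∂u) du + (∂F_i/∂v) dv.
  For the x component: f_1(F) = 9*v^2 - 2; d F_1 = (0) du + (6*v) dv
  For the y component: f_2(F) = 2*u^2 - u + 3*v^2 - 1; d F_2 = (1 - 4*u) du + (0) dv
Combining and collecting du, dv coefficients:
  coeff of du: -8*u^3 + 6*u^2 - 12*u*v^2 + 3*u + 3*v^2 - 1
  coeff of dv: 54*v^3 - 12*v
F^* omega = (-8*u^3 + 6*u^2 - 12*u*v^2 + 3*u + 3*v^2 - 1) du + (54*v^3 - 12*v) dv.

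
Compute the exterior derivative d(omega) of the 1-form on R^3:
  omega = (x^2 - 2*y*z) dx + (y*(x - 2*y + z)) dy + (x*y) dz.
d(omega) = (y + 2*z) dx ∧ dy + (3*y) dx ∧ dz + (x - y) dy ∧ dz

For a 1-form omega = sum_i f_i dx_i, the exterior derivative is
  d(omega) = sum_{i < j} (∂f_j/∂x_i - ∂f_i/∂x_j) dx_i ∧ dx_j.
  coefficient of dx ∧ dy: ∂f_2/∂x - ∂f_1/∂y = ∂(y*(x - 2*y + z))/∂x - ∂(x^2 - 2*y*z)/∂y = y + 2*z
  coefficient of dx ∧ dz: ∂f_3/∂x - ∂f_1/∂z = ∂(x*y)/∂x - ∂(x^2 - 2*y*z)/∂z = 3*y
  coefficient of dy ∧ dz: ∂f_3/∂y - ∂f_2/∂z = ∂(x*y)/∂y - ∂(y*(x - 2*y + z))/∂z = x - y
Assembling: d(omega) = (y + 2*z) dx ∧ dy + (3*y) dx ∧ dz + (x - y) dy ∧ dz.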